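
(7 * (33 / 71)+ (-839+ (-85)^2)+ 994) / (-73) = -101.14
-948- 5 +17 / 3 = -2842 / 3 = -947.33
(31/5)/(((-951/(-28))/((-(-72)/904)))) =2604/179105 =0.01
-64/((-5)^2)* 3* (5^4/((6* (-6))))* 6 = 800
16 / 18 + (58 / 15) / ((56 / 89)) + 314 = 404503 / 1260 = 321.03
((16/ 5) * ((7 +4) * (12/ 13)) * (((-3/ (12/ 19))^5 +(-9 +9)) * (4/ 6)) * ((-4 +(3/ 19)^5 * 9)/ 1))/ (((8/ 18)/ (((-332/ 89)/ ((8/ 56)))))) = -569565159471/ 46280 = -12306939.49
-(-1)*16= 16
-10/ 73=-0.14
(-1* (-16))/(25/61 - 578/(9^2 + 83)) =-80032/15579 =-5.14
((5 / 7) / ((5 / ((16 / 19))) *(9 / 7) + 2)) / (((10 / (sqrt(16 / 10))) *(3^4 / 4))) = 64 *sqrt(10) / 436995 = 0.00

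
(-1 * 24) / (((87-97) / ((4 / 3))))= 3.20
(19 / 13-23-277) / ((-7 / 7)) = 3881 / 13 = 298.54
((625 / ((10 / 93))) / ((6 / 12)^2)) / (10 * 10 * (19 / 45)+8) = 104625 / 226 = 462.94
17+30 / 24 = 73 / 4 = 18.25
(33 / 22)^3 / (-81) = -1 / 24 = -0.04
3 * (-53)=-159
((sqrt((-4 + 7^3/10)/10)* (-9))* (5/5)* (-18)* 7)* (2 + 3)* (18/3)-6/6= -1 + 3402* sqrt(303)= 59217.26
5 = 5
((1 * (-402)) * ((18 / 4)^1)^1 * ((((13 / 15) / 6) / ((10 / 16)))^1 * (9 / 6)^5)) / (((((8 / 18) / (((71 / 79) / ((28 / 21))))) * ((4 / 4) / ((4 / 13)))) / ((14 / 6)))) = -218474739 / 63200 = -3456.88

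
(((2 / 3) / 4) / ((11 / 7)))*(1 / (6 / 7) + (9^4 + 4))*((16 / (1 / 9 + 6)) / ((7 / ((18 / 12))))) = 236382 / 605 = 390.71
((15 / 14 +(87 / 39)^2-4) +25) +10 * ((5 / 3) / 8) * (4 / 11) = 2170985 / 78078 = 27.81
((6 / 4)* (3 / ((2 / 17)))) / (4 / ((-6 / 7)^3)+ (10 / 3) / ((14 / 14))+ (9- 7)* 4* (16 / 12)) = 4131 / 826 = 5.00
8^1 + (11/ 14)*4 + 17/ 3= 353/ 21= 16.81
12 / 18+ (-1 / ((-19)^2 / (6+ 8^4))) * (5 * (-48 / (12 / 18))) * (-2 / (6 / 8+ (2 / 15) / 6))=-1594757242 / 150537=-10593.79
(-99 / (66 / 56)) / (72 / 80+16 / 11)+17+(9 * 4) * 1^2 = 641 / 37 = 17.32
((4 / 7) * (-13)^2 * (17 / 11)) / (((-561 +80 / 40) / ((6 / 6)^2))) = -884 / 3311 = -0.27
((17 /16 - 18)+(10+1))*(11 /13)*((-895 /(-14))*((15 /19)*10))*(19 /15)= -4676375 /1456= -3211.80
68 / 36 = 17 / 9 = 1.89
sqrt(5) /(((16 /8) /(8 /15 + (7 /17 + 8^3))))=130801 * sqrt(5) /510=573.49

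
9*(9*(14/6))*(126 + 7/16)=382347/16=23896.69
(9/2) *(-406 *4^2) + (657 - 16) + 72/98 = -1400923/49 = -28590.27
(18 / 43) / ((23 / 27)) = 0.49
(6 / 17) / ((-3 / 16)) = -32 / 17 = -1.88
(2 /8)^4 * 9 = 9 /256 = 0.04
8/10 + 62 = 314/5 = 62.80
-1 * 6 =-6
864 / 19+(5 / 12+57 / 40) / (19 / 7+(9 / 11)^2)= 300703433 / 6534480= 46.02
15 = 15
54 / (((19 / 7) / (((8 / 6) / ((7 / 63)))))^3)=32006016 / 6859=4666.28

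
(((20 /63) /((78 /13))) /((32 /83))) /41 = 415 /123984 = 0.00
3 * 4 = 12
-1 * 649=-649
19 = 19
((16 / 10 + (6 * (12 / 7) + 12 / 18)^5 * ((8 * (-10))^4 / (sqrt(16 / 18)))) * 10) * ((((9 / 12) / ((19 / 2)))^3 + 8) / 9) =60862964827619.28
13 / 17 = 0.76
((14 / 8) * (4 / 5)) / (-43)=-7 / 215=-0.03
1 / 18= 0.06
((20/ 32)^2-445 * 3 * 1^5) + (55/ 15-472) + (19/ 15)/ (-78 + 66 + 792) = -337510571/ 187200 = -1802.94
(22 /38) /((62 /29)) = 0.27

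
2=2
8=8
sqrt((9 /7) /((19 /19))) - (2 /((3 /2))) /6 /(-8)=1 /36 + 3 * sqrt(7) /7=1.16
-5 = -5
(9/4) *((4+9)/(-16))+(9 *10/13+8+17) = 25039/832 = 30.09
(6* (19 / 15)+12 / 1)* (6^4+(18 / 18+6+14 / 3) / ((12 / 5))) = 2294719 / 90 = 25496.88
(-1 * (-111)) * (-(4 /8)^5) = -111 /32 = -3.47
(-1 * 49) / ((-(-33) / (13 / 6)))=-637 / 198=-3.22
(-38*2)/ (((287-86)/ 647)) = -49172/ 201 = -244.64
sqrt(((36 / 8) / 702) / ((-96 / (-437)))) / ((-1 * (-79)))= sqrt(11362) / 49296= 0.00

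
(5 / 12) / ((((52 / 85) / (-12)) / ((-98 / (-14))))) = -2975 / 52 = -57.21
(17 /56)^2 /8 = 289 /25088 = 0.01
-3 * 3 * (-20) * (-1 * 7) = -1260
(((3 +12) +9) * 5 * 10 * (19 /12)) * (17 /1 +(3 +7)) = 51300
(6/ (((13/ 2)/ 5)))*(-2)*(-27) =3240/ 13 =249.23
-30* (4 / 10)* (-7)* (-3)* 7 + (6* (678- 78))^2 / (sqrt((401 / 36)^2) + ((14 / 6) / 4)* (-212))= -473705964 / 4051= -116935.56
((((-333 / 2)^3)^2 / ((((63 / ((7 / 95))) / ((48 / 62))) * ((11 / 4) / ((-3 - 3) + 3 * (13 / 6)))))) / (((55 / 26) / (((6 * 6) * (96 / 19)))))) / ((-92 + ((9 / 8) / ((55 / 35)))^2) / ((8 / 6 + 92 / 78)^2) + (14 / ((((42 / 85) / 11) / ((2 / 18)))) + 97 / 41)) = 6947218895773850653391437824 / 518419675703254525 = 13400762396.51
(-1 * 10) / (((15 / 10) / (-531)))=3540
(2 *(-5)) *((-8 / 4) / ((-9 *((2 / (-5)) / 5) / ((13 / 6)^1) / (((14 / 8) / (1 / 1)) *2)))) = 11375 / 54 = 210.65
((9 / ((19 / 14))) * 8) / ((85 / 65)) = 13104 / 323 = 40.57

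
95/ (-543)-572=-310691/ 543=-572.17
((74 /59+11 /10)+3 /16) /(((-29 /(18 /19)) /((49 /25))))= -5290677 /32509000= -0.16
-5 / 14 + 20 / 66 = -25 / 462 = -0.05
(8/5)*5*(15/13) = 120/13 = 9.23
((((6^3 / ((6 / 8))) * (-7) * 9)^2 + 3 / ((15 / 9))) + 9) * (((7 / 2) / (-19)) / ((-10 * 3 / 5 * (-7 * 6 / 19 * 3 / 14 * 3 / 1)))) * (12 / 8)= -213373447 / 20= -10668672.35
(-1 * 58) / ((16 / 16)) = -58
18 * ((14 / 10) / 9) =14 / 5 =2.80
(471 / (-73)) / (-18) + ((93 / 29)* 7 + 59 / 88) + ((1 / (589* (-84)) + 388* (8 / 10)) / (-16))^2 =145869938249532020383 / 364823393608396800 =399.84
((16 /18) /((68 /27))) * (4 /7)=0.20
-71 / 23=-3.09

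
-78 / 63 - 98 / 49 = -68 / 21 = -3.24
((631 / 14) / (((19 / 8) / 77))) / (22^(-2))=13437776 / 19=707251.37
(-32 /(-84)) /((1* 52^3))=1 /369096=0.00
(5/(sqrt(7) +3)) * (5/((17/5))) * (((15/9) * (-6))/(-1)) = 1875/17 - 625 * sqrt(7)/17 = 13.02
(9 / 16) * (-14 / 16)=-63 / 128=-0.49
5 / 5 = 1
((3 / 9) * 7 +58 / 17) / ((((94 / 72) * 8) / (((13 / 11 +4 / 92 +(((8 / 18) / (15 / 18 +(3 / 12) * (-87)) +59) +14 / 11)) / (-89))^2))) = 0.26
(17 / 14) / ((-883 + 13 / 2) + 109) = -17 / 10745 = -0.00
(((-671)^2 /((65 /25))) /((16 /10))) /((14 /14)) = 11256025 /104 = 108231.01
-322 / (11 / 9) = -2898 / 11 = -263.45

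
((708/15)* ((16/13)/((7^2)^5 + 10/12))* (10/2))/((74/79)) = 0.00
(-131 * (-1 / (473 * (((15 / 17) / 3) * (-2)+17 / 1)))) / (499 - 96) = 0.00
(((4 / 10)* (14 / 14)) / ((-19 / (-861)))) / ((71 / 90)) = 30996 / 1349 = 22.98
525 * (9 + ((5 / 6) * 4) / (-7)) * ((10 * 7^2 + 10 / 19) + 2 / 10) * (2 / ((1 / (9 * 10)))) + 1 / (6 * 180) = 8111146572019 / 20520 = 395280047.37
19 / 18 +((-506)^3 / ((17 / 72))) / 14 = -83951129707 / 2142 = -39192871.01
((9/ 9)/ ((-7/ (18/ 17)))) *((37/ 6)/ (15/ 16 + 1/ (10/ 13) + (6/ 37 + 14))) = -109520/ 1925539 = -0.06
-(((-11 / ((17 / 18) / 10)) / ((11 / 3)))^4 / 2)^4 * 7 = -22870634559000886028022865920000000000000000 / 48661191875666868481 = -469997418424052104324345.60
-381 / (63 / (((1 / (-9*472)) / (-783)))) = -127 / 69849864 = -0.00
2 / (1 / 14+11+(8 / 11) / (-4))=308 / 1677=0.18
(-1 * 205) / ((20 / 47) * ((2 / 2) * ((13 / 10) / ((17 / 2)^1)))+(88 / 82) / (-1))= 6715595 / 33024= 203.35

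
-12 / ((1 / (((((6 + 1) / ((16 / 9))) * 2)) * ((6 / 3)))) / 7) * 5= -6615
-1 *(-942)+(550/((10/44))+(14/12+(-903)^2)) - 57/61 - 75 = 299642821/366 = 818696.23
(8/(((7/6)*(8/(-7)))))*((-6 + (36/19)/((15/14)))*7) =16884/95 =177.73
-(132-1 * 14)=-118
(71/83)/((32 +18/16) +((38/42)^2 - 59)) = -250488/7337117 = -0.03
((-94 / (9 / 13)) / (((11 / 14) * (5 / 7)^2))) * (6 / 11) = -1676584 / 9075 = -184.75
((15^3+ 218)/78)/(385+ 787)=3593/91416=0.04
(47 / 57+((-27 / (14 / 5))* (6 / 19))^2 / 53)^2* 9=7902822950416 / 878938125289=8.99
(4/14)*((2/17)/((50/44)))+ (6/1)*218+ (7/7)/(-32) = 124521441/95200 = 1308.00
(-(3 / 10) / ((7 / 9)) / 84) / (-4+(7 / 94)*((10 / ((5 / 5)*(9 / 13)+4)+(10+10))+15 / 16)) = 103212 / 51295895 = 0.00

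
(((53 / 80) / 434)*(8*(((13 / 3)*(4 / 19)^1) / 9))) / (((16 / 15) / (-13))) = -8957 / 593712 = -0.02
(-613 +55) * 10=-5580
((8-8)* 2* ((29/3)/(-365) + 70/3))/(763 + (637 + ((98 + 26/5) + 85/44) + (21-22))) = 0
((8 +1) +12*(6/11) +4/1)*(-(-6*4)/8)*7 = 4515/11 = 410.45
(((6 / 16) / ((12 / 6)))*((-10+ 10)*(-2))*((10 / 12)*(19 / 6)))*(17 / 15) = 0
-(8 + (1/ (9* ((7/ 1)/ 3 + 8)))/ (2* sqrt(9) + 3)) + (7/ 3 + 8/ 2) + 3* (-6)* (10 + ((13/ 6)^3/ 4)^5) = -1737401191187926171/ 829197341687808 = -2095.28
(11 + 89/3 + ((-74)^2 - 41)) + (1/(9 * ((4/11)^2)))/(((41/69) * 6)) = 64659455/11808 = 5475.90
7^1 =7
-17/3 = -5.67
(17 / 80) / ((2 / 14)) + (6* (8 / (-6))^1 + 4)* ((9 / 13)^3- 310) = 217970563 / 175760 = 1240.16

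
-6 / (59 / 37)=-222 / 59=-3.76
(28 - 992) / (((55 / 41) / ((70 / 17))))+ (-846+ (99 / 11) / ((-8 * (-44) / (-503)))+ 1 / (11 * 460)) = -2627309989 / 688160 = -3817.88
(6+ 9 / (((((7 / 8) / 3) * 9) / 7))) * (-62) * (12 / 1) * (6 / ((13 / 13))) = -133920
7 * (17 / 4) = 119 / 4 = 29.75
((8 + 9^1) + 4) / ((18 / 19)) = 133 / 6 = 22.17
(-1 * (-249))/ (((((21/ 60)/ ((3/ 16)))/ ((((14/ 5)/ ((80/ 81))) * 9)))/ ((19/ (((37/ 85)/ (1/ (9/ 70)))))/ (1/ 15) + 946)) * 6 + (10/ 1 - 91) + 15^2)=2534698737/ 1465850612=1.73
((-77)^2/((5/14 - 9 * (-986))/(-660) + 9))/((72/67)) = -152938555/123243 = -1240.95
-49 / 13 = -3.77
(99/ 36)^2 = 121/ 16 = 7.56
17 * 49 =833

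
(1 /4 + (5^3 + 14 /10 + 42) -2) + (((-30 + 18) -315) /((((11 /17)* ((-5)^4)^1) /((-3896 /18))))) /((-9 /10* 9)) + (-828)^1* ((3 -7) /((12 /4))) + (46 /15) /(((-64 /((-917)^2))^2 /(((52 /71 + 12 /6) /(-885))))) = -2340838017838994203 /1433241216000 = -1633247.77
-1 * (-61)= 61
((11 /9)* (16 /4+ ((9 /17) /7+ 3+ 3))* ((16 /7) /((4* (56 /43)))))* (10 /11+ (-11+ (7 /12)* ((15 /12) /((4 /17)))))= -761342219 /20151936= -37.78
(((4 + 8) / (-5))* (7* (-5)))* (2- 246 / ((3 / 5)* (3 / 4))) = -45752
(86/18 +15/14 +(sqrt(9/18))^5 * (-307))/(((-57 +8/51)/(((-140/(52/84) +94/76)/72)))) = 1392084661/4330688544- 579877871 * sqrt(2)/274964352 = -2.66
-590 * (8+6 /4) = -5605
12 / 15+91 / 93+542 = 252857 / 465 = 543.78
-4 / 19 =-0.21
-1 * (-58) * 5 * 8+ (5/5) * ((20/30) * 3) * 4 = 2328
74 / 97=0.76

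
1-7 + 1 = -5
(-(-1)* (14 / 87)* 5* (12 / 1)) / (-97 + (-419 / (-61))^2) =-130235 / 671988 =-0.19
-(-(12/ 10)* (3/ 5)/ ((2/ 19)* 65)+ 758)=-1231579/ 1625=-757.89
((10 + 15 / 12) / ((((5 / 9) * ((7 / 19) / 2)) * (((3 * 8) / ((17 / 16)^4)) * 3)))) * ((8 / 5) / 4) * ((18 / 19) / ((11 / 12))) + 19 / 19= 45526963 / 25231360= 1.80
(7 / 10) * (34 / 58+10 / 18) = 1043 / 1305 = 0.80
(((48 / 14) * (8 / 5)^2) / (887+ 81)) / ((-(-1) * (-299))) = -0.00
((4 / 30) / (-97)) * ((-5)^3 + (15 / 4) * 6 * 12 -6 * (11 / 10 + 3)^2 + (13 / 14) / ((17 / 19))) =-0.06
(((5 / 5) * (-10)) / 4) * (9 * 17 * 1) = -765 / 2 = -382.50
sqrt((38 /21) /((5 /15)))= 2.33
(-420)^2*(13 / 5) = 458640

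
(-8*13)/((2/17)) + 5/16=-14139/16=-883.69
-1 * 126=-126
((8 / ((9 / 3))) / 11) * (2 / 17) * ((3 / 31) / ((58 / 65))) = 520 / 168113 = 0.00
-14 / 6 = -7 / 3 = -2.33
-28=-28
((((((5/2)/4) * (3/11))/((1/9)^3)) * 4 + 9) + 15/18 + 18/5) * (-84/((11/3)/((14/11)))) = -99053304/6655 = -14884.04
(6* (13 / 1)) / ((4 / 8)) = 156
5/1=5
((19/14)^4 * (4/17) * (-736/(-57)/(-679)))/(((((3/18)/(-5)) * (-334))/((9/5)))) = -0.00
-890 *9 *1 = -8010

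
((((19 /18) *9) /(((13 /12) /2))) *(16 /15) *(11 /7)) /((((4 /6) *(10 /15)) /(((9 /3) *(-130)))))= -180576 /7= -25796.57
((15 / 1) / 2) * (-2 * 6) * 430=-38700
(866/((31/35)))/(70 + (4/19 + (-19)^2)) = 2.27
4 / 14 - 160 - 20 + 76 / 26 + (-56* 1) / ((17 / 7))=-309168 / 1547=-199.85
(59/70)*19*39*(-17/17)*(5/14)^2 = -218595/2744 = -79.66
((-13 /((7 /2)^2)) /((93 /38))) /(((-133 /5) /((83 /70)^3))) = 7433231 /273533925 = 0.03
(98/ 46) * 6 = 294/ 23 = 12.78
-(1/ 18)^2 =-1/ 324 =-0.00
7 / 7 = 1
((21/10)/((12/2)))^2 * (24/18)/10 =49/3000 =0.02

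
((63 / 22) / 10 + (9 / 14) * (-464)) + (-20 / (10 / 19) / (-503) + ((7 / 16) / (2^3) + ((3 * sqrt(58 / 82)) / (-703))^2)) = -149609320123819191 / 502265318360960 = -297.87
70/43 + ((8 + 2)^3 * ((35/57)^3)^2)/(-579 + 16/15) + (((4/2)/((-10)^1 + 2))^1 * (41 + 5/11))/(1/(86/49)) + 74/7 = -13971618055957487356/2296963547383014279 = -6.08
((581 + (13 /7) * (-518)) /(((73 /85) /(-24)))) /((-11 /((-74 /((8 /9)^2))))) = 291173535 /3212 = 90651.79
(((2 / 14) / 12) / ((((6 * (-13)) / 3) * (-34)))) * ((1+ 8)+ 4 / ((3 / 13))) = 79 / 222768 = 0.00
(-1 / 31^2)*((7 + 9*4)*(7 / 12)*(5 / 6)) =-1505 / 69192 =-0.02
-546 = -546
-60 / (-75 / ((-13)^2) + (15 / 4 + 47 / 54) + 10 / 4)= -1095120 / 121861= -8.99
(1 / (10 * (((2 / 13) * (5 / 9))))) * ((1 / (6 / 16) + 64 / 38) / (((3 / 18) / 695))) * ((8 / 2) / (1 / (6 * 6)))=290392128 / 95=3056759.24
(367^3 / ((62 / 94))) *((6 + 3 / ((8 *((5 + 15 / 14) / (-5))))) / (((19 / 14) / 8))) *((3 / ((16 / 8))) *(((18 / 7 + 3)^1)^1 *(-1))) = -210388924303038 / 10013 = -21011577379.71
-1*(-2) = 2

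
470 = 470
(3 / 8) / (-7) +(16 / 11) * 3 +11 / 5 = 20051 / 3080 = 6.51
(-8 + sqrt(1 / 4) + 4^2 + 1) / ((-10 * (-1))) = 0.95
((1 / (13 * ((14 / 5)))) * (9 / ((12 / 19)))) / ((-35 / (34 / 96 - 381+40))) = 310669 / 81536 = 3.81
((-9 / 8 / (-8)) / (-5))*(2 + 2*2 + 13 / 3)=-93 / 320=-0.29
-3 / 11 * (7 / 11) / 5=-21 / 605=-0.03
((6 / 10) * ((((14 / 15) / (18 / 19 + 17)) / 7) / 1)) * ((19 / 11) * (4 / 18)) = 1444 / 843975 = 0.00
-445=-445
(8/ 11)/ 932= 2/ 2563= 0.00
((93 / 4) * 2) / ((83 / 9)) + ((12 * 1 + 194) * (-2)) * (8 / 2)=-272731 / 166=-1642.96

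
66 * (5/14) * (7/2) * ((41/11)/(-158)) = -615/316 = -1.95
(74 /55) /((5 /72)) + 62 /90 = 20.06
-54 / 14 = -27 / 7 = -3.86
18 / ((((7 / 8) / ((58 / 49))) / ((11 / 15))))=30624 / 1715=17.86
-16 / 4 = -4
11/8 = 1.38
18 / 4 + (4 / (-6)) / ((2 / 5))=17 / 6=2.83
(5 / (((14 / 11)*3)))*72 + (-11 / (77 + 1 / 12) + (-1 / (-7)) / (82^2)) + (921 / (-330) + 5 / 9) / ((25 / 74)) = 1886303953159 / 21551260500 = 87.53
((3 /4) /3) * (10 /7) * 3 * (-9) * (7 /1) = -135 /2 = -67.50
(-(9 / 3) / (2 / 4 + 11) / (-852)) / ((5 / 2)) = 0.00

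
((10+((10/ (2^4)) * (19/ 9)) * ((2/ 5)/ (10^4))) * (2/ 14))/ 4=3600019/ 10080000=0.36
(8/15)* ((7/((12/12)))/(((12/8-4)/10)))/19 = -224/285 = -0.79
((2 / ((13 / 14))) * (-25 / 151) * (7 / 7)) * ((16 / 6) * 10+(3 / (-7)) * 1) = -55100 / 5889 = -9.36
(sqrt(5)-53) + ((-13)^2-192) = -76 + sqrt(5) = -73.76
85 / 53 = 1.60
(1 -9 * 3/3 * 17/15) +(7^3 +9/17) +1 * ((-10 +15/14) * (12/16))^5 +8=-614315382953827/46812200960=-13122.98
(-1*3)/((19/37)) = -111/19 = -5.84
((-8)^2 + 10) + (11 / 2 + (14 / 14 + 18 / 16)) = 81.62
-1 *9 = -9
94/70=47/35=1.34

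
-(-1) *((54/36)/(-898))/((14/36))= -27/6286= -0.00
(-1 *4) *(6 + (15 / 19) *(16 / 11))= -5976 / 209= -28.59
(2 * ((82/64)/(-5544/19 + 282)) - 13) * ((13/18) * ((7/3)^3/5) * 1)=-175983353/7231680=-24.34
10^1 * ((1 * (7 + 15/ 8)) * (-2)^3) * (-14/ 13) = 9940/ 13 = 764.62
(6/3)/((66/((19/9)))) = 19/297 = 0.06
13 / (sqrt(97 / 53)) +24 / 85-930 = -79026 / 85 +13 *sqrt(5141) / 97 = -920.11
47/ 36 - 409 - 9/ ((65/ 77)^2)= -63931321/ 152100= -420.32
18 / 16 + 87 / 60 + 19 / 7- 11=-1599 / 280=-5.71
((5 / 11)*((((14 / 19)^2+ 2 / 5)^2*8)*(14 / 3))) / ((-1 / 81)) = -8759935296 / 7167655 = -1222.15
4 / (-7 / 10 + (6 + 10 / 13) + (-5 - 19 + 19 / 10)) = -130 / 521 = -0.25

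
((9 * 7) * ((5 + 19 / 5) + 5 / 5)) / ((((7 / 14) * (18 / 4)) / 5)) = 1372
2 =2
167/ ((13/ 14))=2338/ 13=179.85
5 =5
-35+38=3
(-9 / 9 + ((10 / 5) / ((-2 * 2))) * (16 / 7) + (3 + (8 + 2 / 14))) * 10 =90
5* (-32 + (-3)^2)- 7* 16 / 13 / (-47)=-70153 / 611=-114.82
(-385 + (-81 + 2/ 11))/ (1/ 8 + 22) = -13664/ 649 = -21.05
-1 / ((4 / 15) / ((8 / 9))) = -10 / 3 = -3.33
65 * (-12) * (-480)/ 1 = 374400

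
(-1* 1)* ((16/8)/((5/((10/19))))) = -4/19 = -0.21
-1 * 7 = -7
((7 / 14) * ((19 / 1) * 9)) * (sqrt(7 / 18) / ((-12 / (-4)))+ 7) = 19 * sqrt(14) / 4+ 1197 / 2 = 616.27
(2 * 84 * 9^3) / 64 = 15309 / 8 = 1913.62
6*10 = 60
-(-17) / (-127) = -17 / 127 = -0.13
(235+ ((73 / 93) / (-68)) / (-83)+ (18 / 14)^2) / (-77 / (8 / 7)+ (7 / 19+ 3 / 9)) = -231292745942 / 65163023527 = -3.55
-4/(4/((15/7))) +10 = 55/7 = 7.86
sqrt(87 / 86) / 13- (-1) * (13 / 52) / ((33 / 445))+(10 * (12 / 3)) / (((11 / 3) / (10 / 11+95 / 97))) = sqrt(7482) / 1118+3376415 / 140844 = 24.05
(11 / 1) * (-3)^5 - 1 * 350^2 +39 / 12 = -125169.75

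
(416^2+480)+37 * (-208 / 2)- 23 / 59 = 10011569 / 59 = 169687.61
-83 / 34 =-2.44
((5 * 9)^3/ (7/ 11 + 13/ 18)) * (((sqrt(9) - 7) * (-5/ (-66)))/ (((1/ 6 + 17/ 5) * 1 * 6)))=-27337500/ 28783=-949.78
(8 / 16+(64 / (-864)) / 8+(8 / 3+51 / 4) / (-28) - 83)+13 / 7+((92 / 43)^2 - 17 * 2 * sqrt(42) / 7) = -428439757 / 5591376 - 34 * sqrt(42) / 7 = -108.10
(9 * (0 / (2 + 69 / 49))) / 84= 0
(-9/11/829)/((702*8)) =-1/5690256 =-0.00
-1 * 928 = -928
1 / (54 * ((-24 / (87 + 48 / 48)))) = -11 / 162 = -0.07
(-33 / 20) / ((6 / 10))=-11 / 4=-2.75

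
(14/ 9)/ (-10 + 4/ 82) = -287/ 1836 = -0.16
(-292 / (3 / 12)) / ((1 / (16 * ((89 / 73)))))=-22784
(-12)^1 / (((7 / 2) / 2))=-48 / 7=-6.86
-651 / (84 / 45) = -348.75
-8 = -8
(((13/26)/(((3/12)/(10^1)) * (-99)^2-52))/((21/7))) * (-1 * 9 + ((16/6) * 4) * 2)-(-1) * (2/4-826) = -825.49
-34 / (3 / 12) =-136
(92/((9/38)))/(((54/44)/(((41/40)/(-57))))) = -20746/3645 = -5.69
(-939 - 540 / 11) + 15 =-10704 / 11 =-973.09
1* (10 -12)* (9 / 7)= -18 / 7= -2.57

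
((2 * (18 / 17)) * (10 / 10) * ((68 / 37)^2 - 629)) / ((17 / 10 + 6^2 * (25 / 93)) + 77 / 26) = -1218212580 / 13184839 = -92.39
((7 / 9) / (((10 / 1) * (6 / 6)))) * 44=154 / 45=3.42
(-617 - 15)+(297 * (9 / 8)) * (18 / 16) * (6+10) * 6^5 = 46766176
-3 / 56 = -0.05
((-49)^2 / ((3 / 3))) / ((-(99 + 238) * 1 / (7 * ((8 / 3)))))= -134456 / 1011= -132.99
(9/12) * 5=15/4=3.75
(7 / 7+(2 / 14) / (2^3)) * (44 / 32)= 1.40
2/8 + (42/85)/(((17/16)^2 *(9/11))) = 231391/294780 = 0.78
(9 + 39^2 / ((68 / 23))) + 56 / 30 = 535829 / 1020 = 525.32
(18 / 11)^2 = 2.68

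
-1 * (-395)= 395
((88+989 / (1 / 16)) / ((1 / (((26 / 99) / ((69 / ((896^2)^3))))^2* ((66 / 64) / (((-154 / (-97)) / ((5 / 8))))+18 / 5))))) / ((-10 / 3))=-1068197668218955098940122167645583771172864 / 14402025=-74169963475202625946012600000000000.00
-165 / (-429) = 5 / 13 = 0.38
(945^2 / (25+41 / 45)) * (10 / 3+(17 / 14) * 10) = 621928125 / 1166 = 533386.04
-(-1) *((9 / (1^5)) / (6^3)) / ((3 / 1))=1 / 72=0.01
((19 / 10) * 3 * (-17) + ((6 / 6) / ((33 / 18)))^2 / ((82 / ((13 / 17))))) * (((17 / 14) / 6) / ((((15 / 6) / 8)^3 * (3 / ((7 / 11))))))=-13946916352 / 102320625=-136.31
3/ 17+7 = 7.18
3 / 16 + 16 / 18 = 155 / 144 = 1.08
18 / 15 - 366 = -1824 / 5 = -364.80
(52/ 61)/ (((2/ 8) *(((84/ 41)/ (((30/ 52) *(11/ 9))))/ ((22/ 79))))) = 99220/ 303597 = 0.33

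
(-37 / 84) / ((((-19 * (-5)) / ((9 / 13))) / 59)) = -0.19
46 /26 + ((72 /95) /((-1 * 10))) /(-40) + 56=3567367 /61750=57.77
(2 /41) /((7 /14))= 0.10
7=7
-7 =-7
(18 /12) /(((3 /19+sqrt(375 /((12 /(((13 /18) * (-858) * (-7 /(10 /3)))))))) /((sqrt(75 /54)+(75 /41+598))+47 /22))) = -185696766 /52966456103- 570 * sqrt(2) /117442253+117325 * sqrt(77) /117442253+38222584335 * sqrt(154) /105932912206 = 4.48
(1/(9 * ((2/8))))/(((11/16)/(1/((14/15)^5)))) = 168750/184877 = 0.91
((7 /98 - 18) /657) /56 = -251 /515088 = -0.00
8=8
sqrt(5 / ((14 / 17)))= sqrt(1190) / 14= 2.46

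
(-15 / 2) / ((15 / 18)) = -9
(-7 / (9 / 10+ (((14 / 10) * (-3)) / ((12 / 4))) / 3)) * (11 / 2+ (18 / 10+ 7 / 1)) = -231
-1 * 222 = -222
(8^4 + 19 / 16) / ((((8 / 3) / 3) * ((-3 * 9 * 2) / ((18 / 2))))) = -196665 / 256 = -768.22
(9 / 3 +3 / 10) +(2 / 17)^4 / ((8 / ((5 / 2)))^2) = 22049669 / 6681680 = 3.30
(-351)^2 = 123201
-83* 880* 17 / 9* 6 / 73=-2483360 / 219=-11339.54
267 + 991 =1258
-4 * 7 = -28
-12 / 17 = -0.71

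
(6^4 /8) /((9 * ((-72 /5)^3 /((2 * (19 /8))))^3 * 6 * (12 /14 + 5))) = -93775390625 /45481527688178958336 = -0.00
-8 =-8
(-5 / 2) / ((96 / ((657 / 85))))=-219 / 1088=-0.20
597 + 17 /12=7181 /12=598.42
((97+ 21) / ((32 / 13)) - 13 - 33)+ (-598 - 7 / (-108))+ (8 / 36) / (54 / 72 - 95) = -97066951 / 162864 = -596.00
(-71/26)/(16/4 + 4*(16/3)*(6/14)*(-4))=0.08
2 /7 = 0.29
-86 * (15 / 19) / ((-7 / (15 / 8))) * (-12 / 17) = -29025 / 2261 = -12.84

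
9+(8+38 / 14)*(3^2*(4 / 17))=3771 / 119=31.69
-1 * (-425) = 425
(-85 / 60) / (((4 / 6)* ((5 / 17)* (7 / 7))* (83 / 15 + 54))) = -867 / 7144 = -0.12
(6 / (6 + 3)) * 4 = 8 / 3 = 2.67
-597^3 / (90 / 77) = -1820418369 / 10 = -182041836.90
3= 3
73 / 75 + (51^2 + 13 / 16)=3123343 / 1200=2602.79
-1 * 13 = -13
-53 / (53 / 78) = -78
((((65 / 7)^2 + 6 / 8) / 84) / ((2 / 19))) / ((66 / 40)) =1619465 / 271656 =5.96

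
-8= -8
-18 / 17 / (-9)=2 / 17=0.12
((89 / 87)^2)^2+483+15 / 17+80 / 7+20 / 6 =3406964358071 / 6817481559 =499.74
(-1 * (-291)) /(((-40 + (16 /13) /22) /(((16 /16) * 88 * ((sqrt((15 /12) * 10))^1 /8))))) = -762905 * sqrt(2) /3808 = -283.33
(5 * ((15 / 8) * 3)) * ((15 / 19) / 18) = 375 / 304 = 1.23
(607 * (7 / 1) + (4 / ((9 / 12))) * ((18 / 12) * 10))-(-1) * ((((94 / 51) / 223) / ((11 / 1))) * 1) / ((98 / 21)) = 1263665450 / 291907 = 4329.00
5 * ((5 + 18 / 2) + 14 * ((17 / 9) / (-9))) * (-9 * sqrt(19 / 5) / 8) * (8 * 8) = -7168 * sqrt(95) / 9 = -7762.78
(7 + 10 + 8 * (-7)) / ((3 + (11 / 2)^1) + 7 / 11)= -286 / 67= -4.27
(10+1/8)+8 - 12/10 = 16.92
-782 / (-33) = 782 / 33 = 23.70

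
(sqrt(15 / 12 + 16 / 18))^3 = 77* sqrt(77) / 216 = 3.13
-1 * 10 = -10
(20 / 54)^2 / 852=25 / 155277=0.00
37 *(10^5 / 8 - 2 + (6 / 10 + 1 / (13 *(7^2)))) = 1472897702 / 3185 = 462448.26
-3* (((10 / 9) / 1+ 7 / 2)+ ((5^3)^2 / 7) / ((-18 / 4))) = 61919 / 42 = 1474.26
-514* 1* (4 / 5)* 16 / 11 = -32896 / 55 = -598.11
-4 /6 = -2 /3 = -0.67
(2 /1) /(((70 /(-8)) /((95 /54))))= -76 /189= -0.40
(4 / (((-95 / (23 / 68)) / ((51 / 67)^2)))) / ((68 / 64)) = -3312 / 426455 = -0.01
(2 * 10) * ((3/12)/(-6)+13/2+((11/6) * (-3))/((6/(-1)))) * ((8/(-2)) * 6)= -3540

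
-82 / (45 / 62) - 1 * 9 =-5489 / 45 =-121.98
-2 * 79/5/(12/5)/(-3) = 79/18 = 4.39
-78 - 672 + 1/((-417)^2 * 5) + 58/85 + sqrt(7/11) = -11075338171/14780565 + sqrt(77)/11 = -748.52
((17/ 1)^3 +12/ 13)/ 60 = 63881/ 780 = 81.90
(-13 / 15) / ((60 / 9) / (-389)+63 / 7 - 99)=5057 / 525250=0.01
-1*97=-97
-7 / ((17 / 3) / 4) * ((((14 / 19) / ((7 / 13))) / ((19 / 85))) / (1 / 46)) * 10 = -5023200 / 361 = -13914.68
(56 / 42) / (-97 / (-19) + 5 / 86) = 6536 / 25311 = 0.26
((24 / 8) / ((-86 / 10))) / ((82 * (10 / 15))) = -45 / 7052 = -0.01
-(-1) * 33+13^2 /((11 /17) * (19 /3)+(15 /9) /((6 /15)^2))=44063 /987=44.64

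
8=8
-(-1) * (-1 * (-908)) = 908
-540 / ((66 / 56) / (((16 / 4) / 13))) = -20160 / 143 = -140.98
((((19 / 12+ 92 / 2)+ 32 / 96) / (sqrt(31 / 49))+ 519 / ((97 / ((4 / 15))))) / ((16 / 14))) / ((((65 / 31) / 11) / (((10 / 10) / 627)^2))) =37541 / 2253343950+ 5635* sqrt(31) / 44602272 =0.00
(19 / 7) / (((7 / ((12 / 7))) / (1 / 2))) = 114 / 343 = 0.33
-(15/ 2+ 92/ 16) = -53/ 4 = -13.25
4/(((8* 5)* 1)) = 1/10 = 0.10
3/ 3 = 1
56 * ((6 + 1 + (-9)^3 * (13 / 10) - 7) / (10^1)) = -132678 / 25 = -5307.12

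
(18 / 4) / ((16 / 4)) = 9 / 8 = 1.12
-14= -14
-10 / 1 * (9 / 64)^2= -405 / 2048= -0.20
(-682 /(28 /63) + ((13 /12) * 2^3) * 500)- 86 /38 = 318809 /114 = 2796.57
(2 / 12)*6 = 1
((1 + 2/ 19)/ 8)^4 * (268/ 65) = 13030227/ 8674165760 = 0.00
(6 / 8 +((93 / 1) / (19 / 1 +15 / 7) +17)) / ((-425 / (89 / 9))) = -145871 / 283050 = -0.52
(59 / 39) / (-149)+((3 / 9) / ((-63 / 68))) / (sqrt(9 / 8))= -136*sqrt(2) / 567 - 59 / 5811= -0.35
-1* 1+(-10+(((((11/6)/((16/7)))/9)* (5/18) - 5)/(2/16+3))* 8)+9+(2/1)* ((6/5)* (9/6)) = -13531/1215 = -11.14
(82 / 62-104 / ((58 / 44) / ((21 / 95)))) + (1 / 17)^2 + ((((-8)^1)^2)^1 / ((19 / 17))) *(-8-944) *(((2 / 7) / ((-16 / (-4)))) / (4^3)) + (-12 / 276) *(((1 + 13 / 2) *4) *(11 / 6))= -45044637351 / 567687035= -79.35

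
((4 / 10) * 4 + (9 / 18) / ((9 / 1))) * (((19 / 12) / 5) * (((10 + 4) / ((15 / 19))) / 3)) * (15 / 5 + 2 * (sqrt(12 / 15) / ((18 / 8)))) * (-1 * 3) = -376523 / 13500 - 1506092 * sqrt(5) / 455625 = -35.28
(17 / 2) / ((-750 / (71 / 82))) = -1207 / 123000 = -0.01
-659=-659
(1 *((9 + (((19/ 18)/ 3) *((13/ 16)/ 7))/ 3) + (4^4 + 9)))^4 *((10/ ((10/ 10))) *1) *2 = 3054855777564538858205018405/ 27093939551207424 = 112750520159.35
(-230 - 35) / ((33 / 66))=-530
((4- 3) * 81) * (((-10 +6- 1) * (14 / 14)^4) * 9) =-3645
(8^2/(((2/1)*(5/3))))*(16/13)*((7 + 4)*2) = 33792/65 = 519.88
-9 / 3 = -3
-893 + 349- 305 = -849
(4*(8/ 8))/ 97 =4/ 97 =0.04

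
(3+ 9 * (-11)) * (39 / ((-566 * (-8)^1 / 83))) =-19422 / 283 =-68.63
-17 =-17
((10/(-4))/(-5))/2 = 1/4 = 0.25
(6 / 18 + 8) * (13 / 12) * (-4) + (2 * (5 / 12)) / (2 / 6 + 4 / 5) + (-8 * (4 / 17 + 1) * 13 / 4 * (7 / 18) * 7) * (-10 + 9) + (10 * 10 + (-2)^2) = 2809 / 18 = 156.06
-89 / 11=-8.09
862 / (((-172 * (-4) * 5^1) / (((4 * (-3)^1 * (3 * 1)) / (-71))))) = 0.13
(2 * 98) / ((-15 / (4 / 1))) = -52.27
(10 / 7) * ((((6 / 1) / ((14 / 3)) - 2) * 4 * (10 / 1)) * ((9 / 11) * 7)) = -18000 / 77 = -233.77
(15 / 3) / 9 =5 / 9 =0.56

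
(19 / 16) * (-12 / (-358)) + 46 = 65929 / 1432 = 46.04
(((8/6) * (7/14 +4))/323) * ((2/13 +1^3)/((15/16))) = 96/4199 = 0.02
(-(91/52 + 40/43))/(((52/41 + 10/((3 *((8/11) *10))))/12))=-1360872/73057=-18.63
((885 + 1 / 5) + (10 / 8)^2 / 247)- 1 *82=15871357 / 19760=803.21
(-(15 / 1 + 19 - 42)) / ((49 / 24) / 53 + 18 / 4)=10176 / 5773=1.76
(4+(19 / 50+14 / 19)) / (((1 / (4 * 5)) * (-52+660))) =4861 / 28880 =0.17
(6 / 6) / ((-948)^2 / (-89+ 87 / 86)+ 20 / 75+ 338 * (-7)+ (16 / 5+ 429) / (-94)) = -0.00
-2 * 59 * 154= -18172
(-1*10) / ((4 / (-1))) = 5 / 2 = 2.50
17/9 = 1.89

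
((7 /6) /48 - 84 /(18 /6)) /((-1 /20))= 559.51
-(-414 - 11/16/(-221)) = 1463893/3536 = 414.00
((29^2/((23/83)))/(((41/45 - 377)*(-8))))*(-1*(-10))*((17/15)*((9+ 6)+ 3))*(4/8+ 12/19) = 6888509055/29583152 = 232.85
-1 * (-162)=162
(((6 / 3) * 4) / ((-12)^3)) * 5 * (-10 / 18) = 25 / 1944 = 0.01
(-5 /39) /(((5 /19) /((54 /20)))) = -171 /130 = -1.32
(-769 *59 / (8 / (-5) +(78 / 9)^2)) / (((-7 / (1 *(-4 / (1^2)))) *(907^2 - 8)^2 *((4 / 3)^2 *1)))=-18375255 / 62682200415137744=-0.00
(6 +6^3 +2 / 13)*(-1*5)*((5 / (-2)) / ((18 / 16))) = 288800 / 117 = 2468.38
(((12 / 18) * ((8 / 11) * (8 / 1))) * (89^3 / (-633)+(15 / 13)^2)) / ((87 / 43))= -654961337344 / 307130967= -2132.51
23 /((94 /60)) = 690 /47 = 14.68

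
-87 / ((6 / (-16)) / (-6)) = -1392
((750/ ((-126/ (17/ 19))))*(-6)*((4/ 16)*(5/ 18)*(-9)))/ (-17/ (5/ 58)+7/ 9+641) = -478125/ 10643192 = -0.04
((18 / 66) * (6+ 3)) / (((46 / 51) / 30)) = 20655 / 253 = 81.64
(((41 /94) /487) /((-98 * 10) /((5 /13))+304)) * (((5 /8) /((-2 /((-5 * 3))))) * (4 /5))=-205 /136967776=-0.00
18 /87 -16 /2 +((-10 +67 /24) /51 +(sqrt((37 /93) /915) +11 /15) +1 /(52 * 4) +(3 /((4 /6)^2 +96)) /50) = -36026689631 /5006710800 +sqrt(349835) /28365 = -7.17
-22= -22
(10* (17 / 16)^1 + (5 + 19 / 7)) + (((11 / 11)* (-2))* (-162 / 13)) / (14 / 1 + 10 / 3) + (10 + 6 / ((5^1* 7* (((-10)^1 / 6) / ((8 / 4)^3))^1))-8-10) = 2591787 / 236600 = 10.95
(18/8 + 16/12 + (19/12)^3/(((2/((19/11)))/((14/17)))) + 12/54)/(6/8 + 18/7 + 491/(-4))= -14993713/270141696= -0.06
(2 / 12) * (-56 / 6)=-14 / 9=-1.56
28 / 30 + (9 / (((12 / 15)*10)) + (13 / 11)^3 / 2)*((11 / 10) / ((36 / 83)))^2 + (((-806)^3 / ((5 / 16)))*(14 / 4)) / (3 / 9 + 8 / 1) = -40129344324991981 / 57024000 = -703727278.43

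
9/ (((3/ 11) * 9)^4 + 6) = 43923/ 206429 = 0.21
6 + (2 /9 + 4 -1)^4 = 746647 /6561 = 113.80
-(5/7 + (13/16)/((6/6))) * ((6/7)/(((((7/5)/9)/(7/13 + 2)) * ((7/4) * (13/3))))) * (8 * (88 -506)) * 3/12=955303470/405769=2354.30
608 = 608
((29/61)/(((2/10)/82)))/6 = 5945/183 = 32.49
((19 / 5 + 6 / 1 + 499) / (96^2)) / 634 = 53 / 608640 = 0.00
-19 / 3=-6.33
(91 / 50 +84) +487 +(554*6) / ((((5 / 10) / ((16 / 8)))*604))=4490991 / 7550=594.83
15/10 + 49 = 101/2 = 50.50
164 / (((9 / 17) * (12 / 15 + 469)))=13940 / 21141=0.66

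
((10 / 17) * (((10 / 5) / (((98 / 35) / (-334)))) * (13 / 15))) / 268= -10855 / 23919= -0.45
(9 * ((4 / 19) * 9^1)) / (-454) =-0.04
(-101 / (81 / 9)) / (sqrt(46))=-101 * sqrt(46) / 414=-1.65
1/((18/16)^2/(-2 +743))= 585.48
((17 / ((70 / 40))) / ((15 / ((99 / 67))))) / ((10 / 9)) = 10098 / 11725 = 0.86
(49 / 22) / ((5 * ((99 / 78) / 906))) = 192374 / 605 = 317.97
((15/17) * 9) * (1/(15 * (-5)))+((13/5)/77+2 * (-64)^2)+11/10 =21449347/2618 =8193.03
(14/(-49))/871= -2/6097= -0.00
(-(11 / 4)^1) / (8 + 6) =-11 / 56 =-0.20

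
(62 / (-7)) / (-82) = 31 / 287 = 0.11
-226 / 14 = -113 / 7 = -16.14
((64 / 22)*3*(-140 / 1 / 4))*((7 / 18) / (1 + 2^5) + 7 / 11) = -19600 / 99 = -197.98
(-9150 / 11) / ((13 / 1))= -9150 / 143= -63.99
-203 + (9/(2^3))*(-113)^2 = 14162.12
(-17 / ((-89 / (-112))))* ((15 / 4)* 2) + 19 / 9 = -126829 / 801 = -158.34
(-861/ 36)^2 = 82369/ 144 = 572.01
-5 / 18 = -0.28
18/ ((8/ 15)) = 135/ 4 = 33.75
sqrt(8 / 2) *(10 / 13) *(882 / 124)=4410 / 403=10.94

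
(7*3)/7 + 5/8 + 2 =5.62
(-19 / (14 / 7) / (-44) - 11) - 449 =-40461 / 88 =-459.78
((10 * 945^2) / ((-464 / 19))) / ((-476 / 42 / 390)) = 49629864375 / 3944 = 12583637.01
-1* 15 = -15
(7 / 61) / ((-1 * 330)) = -7 / 20130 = -0.00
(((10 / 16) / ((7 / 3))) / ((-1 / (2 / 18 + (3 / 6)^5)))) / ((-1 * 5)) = 41 / 5376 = 0.01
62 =62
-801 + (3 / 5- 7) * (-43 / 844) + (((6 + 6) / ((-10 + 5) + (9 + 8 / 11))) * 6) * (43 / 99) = -10890513 / 13715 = -794.06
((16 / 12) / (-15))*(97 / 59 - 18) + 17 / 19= 23695 / 10089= 2.35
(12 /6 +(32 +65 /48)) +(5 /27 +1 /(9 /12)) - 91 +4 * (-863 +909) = 56105 /432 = 129.87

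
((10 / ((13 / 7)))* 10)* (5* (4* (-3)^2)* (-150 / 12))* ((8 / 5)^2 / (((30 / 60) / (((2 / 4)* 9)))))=-36288000 / 13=-2791384.62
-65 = -65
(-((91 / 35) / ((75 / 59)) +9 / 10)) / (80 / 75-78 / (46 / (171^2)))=50807 / 855280850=0.00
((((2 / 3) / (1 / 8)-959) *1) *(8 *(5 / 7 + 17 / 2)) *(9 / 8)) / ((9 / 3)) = -369069 / 14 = -26362.07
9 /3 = 3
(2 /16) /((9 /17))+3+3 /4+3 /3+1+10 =15.99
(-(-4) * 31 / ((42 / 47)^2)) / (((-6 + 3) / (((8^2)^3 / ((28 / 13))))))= -58341916672 / 9261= -6299742.65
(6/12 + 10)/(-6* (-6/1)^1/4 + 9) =7/12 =0.58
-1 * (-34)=34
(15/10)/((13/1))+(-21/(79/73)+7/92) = -1815377/94484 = -19.21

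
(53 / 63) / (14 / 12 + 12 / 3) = 106 / 651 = 0.16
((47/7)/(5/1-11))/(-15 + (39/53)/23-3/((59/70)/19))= 3380287/249493608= 0.01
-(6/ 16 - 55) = 437/ 8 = 54.62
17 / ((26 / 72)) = 612 / 13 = 47.08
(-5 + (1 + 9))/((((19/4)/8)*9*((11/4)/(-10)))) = -6400/1881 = -3.40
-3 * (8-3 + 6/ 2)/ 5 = -24/ 5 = -4.80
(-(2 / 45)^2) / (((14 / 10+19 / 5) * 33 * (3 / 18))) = -4 / 57915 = -0.00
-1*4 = -4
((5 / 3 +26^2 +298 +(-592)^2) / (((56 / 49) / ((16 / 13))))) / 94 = 7380233 / 1833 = 4026.31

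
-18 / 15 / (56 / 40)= -6 / 7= -0.86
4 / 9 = 0.44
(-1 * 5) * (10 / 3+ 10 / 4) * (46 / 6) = -223.61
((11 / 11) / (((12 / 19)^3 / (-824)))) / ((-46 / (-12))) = -853.23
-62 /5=-12.40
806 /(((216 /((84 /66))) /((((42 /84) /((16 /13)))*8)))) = 36673 /2376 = 15.43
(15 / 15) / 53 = 0.02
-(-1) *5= 5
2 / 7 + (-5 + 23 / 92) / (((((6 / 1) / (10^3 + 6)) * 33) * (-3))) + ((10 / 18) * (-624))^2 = 999467675 / 8316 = 120186.11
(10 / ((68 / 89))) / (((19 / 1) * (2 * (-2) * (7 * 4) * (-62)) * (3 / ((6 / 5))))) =89 / 2242912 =0.00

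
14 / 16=7 / 8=0.88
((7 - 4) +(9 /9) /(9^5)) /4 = 44287 /59049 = 0.75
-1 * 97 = -97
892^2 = 795664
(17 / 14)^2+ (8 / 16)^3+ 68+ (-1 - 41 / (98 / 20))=3373 / 56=60.23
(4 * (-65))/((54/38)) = -4940/27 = -182.96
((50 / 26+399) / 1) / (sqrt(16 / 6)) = 1303 * sqrt(6) / 13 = 245.51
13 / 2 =6.50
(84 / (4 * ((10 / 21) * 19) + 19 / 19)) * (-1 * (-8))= 14112 / 781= 18.07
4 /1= 4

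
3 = 3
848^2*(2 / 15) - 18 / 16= 11505529 / 120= 95879.41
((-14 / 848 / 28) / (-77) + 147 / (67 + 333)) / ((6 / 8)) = 1199839 / 2448600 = 0.49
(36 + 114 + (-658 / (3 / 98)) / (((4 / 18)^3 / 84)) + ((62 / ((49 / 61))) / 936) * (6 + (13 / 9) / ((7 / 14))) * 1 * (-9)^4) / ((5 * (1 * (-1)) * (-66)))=-498563.54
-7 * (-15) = 105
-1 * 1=-1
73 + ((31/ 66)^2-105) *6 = -403421/ 726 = -555.68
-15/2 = -7.50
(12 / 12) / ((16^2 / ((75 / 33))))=25 / 2816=0.01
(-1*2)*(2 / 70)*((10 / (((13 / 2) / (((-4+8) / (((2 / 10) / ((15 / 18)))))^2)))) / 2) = -10000 / 819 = -12.21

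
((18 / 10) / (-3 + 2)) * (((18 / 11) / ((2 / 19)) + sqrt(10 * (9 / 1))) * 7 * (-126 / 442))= 11907 * sqrt(10) / 1105 + 678699 / 12155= 89.91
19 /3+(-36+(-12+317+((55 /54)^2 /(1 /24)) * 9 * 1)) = 13484 /27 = 499.41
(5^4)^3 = 244140625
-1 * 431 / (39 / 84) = -12068 / 13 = -928.31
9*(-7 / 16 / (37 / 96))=-378 / 37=-10.22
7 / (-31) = -0.23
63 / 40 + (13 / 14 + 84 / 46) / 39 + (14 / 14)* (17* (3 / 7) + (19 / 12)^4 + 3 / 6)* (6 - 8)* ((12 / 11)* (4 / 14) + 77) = -1651155027107 / 759507840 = -2173.98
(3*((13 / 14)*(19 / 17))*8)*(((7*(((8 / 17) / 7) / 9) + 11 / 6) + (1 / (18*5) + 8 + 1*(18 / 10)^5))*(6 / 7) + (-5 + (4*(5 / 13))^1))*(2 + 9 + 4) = 70160740716 / 8850625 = 7927.21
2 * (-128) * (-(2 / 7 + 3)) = 5888 / 7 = 841.14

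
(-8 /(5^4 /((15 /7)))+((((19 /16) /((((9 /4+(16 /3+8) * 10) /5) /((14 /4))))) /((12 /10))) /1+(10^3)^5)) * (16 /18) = 22778000000000002284607 /25625250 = 888888888888888.98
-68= -68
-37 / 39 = -0.95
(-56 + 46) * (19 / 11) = -190 / 11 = -17.27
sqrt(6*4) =2*sqrt(6) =4.90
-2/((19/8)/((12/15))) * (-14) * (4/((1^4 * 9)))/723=3584/618165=0.01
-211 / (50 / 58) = -6119 / 25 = -244.76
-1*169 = -169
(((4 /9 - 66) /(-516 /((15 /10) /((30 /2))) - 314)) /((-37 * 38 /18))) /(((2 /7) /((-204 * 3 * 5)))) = 26550 /16169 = 1.64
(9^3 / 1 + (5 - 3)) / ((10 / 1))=731 / 10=73.10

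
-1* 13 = -13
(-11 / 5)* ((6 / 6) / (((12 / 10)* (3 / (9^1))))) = -11 / 2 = -5.50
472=472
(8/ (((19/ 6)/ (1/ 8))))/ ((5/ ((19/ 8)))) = 3/ 20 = 0.15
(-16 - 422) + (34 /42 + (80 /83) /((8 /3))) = -761393 /1743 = -436.83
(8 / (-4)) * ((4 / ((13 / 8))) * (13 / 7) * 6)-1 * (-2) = -370 / 7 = -52.86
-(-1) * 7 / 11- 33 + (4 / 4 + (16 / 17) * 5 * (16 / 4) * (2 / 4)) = -4105 / 187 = -21.95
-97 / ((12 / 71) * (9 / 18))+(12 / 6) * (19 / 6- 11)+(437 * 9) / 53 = -115465 / 106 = -1089.29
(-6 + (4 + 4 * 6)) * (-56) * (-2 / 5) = 2464 / 5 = 492.80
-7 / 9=-0.78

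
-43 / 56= -0.77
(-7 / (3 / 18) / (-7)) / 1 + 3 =9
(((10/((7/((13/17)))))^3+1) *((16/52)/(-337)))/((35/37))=-574559532/258393855265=-0.00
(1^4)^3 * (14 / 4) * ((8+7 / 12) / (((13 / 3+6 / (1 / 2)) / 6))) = 309 / 28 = 11.04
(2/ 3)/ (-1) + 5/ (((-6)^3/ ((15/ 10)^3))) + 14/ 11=1115/ 2112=0.53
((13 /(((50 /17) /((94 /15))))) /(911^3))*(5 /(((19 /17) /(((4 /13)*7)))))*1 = 380324 /1077382694175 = 0.00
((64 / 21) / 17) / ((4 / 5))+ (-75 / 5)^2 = 80405 / 357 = 225.22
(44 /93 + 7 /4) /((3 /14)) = 5789 /558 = 10.37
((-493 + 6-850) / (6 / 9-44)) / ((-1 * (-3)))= 1337 / 130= 10.28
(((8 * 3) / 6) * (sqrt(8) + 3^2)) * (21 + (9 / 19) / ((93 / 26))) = 99576 * sqrt(2) / 589 + 448092 / 589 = 999.85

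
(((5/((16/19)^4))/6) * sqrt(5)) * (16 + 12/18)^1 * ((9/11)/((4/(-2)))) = -16290125 * sqrt(5)/1441792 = -25.26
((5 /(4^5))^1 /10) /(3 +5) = 1 /16384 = 0.00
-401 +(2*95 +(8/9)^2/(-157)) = -2683351/12717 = -211.01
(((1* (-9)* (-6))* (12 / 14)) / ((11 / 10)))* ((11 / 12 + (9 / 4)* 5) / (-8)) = -9855 / 154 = -63.99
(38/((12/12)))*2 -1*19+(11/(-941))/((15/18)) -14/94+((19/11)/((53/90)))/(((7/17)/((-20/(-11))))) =692787515278/9926971285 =69.79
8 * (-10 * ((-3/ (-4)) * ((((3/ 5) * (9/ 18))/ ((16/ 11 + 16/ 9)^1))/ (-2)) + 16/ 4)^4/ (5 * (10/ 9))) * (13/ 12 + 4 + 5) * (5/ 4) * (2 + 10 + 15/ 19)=-9365502762163332890805249/ 16320875724800000000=-573835.80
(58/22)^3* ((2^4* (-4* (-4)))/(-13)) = -360.84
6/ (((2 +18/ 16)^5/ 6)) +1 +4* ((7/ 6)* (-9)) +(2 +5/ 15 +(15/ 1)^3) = 97747679569/ 29296875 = 3336.45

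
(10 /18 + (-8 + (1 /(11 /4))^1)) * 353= -247453 /99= -2499.53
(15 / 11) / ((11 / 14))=210 / 121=1.74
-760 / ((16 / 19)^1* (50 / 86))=-15523 / 10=-1552.30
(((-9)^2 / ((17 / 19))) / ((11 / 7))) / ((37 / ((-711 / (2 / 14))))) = -53617221 / 6919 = -7749.27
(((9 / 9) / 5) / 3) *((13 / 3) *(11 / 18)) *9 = 143 / 90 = 1.59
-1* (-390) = 390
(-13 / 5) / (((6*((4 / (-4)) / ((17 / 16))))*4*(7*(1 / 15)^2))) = 3315 / 896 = 3.70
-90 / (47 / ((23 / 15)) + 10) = -414 / 187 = -2.21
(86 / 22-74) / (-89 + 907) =-771 / 8998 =-0.09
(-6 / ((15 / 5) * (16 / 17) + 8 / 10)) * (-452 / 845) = 11526 / 13013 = 0.89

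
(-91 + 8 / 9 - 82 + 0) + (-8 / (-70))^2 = -1897381 / 11025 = -172.10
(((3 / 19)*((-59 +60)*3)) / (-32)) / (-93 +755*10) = -9 / 4533856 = -0.00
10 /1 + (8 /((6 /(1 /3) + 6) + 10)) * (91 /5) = 1214 /85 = 14.28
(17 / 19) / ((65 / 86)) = 1462 / 1235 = 1.18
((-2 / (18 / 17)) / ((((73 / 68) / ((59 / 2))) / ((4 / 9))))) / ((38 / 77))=-5251708 / 112347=-46.75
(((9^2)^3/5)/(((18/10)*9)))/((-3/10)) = -21870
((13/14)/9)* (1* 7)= 13/18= 0.72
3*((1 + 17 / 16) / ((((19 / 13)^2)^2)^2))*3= 0.89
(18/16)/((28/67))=603/224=2.69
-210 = -210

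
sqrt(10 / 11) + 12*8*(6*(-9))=-5184 + sqrt(110) / 11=-5183.05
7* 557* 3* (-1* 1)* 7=-81879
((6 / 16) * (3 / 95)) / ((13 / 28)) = 63 / 2470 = 0.03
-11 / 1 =-11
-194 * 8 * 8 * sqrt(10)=-12416 * sqrt(10)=-39262.84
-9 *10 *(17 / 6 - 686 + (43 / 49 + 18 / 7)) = 2997555 / 49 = 61174.59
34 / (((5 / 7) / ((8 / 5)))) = 1904 / 25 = 76.16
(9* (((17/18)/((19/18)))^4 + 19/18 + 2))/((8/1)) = 8671033/2085136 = 4.16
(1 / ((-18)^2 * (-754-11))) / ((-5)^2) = -1 / 6196500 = -0.00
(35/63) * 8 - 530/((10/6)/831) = -2378282/9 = -264253.56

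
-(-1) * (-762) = -762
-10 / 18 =-5 / 9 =-0.56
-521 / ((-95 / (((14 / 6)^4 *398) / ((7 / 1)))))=71123794 / 7695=9242.86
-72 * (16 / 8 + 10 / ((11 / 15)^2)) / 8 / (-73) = 22428 / 8833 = 2.54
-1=-1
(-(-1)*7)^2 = 49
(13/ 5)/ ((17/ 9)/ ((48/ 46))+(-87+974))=0.00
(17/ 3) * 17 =289/ 3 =96.33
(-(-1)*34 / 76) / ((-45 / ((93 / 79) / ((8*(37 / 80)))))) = -527 / 166611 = -0.00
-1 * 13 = -13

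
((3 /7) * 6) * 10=180 /7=25.71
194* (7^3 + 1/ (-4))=66493.50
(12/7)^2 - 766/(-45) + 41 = 134419/2205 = 60.96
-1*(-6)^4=-1296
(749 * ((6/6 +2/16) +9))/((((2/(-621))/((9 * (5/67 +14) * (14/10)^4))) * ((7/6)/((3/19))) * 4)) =-38769559.72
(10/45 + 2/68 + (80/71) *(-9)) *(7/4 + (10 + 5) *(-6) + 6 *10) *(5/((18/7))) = 849743615/1564272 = 543.22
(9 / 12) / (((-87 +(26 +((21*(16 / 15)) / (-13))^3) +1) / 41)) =-33778875 / 71529712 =-0.47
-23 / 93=-0.25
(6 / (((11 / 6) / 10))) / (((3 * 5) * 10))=12 / 55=0.22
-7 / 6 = -1.17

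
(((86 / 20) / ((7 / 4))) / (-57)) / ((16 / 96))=-172 / 665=-0.26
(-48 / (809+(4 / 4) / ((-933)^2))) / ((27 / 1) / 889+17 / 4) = -74291013216 / 5359508944021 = -0.01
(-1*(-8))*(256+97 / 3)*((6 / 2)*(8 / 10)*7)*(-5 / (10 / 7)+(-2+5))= -19376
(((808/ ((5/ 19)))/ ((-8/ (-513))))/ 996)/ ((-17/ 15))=-174.42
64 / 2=32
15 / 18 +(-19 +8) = -61 / 6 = -10.17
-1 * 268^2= -71824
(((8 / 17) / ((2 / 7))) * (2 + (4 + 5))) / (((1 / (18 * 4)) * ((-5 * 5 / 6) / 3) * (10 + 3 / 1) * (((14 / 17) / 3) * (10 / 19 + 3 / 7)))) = -11376288 / 41275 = -275.62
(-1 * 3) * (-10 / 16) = 15 / 8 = 1.88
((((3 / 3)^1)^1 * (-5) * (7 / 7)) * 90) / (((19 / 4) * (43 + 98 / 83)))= -2.14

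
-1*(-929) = 929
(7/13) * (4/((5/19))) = 532/65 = 8.18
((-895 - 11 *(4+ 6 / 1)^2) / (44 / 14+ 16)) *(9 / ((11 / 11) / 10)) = -628425 / 67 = -9379.48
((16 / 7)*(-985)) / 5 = -3152 / 7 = -450.29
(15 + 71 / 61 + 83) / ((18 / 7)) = 42343 / 1098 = 38.56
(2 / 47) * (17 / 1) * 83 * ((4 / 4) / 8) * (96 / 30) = 5644 / 235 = 24.02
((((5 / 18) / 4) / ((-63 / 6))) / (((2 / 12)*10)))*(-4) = 1 / 63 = 0.02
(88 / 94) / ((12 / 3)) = 11 / 47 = 0.23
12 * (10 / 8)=15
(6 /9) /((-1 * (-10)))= 1 /15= 0.07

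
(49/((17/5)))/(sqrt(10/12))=15.79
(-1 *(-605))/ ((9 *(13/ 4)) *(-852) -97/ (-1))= -605/ 24824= -0.02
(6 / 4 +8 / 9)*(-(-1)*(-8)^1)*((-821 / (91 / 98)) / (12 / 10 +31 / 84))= 10769.06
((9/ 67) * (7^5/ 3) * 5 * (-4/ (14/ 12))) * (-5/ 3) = 1440600/ 67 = 21501.49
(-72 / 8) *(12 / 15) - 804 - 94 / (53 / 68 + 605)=-811.36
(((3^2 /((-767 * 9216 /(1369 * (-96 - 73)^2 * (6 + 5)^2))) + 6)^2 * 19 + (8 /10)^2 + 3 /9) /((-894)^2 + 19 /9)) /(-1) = -565077837954300023739 /656391032877875200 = -860.89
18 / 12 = 3 / 2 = 1.50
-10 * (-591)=5910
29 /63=0.46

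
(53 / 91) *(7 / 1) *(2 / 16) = 53 / 104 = 0.51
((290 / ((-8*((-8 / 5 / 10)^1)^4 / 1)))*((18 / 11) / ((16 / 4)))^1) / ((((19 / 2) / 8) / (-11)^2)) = -5607421875 / 2432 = -2305683.34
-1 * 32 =-32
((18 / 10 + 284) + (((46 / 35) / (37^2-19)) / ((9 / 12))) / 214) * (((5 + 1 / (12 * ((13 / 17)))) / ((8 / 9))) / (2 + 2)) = 1727417856587 / 4206384000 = 410.67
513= 513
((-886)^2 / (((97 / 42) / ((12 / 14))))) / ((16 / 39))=68883399 / 97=710138.13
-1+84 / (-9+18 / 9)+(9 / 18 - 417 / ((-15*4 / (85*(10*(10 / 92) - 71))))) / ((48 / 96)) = -1900128 / 23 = -82614.26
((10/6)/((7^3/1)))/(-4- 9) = -5/13377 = -0.00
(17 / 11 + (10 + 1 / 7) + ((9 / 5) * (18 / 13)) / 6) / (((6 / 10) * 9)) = 6731 / 3003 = 2.24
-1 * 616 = -616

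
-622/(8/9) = -2799/4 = -699.75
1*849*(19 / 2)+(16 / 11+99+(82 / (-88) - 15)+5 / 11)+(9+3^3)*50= 9950.48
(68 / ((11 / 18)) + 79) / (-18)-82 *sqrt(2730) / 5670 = -2093 / 198-41 *sqrt(2730) / 2835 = -11.33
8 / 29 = 0.28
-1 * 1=-1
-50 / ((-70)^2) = -0.01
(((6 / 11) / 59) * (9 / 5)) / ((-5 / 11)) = -54 / 1475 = -0.04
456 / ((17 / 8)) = 3648 / 17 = 214.59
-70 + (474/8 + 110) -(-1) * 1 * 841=3761/4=940.25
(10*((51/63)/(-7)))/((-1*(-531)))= -170/78057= -0.00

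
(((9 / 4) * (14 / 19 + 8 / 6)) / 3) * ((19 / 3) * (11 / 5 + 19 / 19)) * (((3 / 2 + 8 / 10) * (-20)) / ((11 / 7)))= -151984 / 165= -921.12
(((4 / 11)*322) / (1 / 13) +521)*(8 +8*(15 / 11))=4674800 / 121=38634.71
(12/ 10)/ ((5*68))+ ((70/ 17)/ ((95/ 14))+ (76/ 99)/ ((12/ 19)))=8757679/ 4796550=1.83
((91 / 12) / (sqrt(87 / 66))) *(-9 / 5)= -273 *sqrt(638) / 580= -11.89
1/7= 0.14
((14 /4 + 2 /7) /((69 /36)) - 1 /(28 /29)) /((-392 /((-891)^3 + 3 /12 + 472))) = 1711780946975 /1009792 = 1695181.73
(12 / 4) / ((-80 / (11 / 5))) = -33 / 400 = -0.08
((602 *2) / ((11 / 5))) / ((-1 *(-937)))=0.58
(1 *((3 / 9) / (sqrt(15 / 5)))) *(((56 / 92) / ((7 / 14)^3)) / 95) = 112 *sqrt(3) / 19665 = 0.01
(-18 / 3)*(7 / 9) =-14 / 3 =-4.67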